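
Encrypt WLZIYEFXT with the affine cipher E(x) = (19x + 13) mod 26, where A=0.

POUJBLEIK

W(22): 19·22+13=431≡15 → P
L(11): 19·11+13=222≡14 → O
Z(25): 19·25+13=488≡20 → U
I(8): 19·8+13=165≡9 → J
Y(24): 19·24+13=469≡1 → B
E(4): 19·4+13=89≡11 → L
F(5): 19·5+13=108≡4 → E
X(23): 19·23+13=450≡8 → I
T(19): 19·19+13=374≡10 → K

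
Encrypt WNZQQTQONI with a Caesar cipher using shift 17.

W(22): 22+17=39≡13 → N
N(13): 13+17=30≡4 → E
Z(25): 25+17=42≡16 → Q
Q(16): 16+17=33≡7 → H
Q(16): 16+17=33≡7 → H
T(19): 19+17=36≡10 → K
Q(16): 16+17=33≡7 → H
O(14): 14+17=31≡5 → F
N(13): 13+17=30≡4 → E
I(8): 8+17=25 → Z

NEQHHKHFEZ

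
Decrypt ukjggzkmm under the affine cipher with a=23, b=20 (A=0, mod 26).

The inverse of 23 mod 26 is 17, since 23·17=391≡1. Apply D(y)=17·(y−20) mod 26:
u(20): 17·(20−20)=0 → a
k(10): 17·(10−20)=-170≡12 → m
j(9): 17·(9−20)=-187≡21 → v
g(6): 17·(6−20)=-238≡22 → w
g(6): 17·(6−20)=-238≡22 → w
z(25): 17·(25−20)=85≡7 → h
k(10): 17·(10−20)=-170≡12 → m
m(12): 17·(12−20)=-136≡20 → u
m(12): 17·(12−20)=-136≡20 → u

amvwwhmuu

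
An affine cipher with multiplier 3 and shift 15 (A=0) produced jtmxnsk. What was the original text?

The inverse of 3 mod 26 is 9, since 3·9=27≡1. Apply D(y)=9·(y−15) mod 26:
j(9): 9·(9−15)=-54≡24 → y
t(19): 9·(19−15)=36≡10 → k
m(12): 9·(12−15)=-27≡25 → z
x(23): 9·(23−15)=72≡20 → u
n(13): 9·(13−15)=-18≡8 → i
s(18): 9·(18−15)=27≡1 → b
k(10): 9·(10−15)=-45≡7 → h

ykzuibh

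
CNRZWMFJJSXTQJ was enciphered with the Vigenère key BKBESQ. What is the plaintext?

Repeat the key across the ciphertext: BKBESQBKBESQBK
C(2)−B(1): 1 → B
N(13)−K(10): 3 → D
R(17)−B(1): 16 → Q
Z(25)−E(4): 21 → V
W(22)−S(18): 4 → E
M(12)−Q(16): -4≡22 → W
F(5)−B(1): 4 → E
J(9)−K(10): -1≡25 → Z
J(9)−B(1): 8 → I
S(18)−E(4): 14 → O
X(23)−S(18): 5 → F
T(19)−Q(16): 3 → D
Q(16)−B(1): 15 → P
J(9)−K(10): -1≡25 → Z

BDQVEWEZIOFDPZ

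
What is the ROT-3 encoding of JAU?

MDX

J(9): 9+3=12 → M
A(0): 0+3=3 → D
U(20): 20+3=23 → X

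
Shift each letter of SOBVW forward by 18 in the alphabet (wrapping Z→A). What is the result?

S(18): 18+18=36≡10 → K
O(14): 14+18=32≡6 → G
B(1): 1+18=19 → T
V(21): 21+18=39≡13 → N
W(22): 22+18=40≡14 → O

KGTNO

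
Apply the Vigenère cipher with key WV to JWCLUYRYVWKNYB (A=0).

Repeat the key across the message: WVWVWVWVWVWVWV
J(9)+W(22): 31≡5 → F
W(22)+V(21): 43≡17 → R
C(2)+W(22): 24 → Y
L(11)+V(21): 32≡6 → G
U(20)+W(22): 42≡16 → Q
Y(24)+V(21): 45≡19 → T
R(17)+W(22): 39≡13 → N
Y(24)+V(21): 45≡19 → T
V(21)+W(22): 43≡17 → R
W(22)+V(21): 43≡17 → R
K(10)+W(22): 32≡6 → G
N(13)+V(21): 34≡8 → I
Y(24)+W(22): 46≡20 → U
B(1)+V(21): 22 → W

FRYGQTNTRRGIUW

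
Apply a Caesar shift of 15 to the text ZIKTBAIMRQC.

OXZIQPXBGFR

Z(25): 25+15=40≡14 → O
I(8): 8+15=23 → X
K(10): 10+15=25 → Z
T(19): 19+15=34≡8 → I
B(1): 1+15=16 → Q
A(0): 0+15=15 → P
I(8): 8+15=23 → X
M(12): 12+15=27≡1 → B
R(17): 17+15=32≡6 → G
Q(16): 16+15=31≡5 → F
C(2): 2+15=17 → R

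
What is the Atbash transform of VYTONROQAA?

EBGLMILJZZ

V(21) → E(4)
Y(24) → B(1)
T(19) → G(6)
O(14) → L(11)
N(13) → M(12)
R(17) → I(8)
O(14) → L(11)
Q(16) → J(9)
A(0) → Z(25)
A(0) → Z(25)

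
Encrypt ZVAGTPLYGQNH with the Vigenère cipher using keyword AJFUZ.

Repeat the key across the message: AJFUZAJFUZAJ
Z(25)+A(0): 25 → Z
V(21)+J(9): 30≡4 → E
A(0)+F(5): 5 → F
G(6)+U(20): 26≡0 → A
T(19)+Z(25): 44≡18 → S
P(15)+A(0): 15 → P
L(11)+J(9): 20 → U
Y(24)+F(5): 29≡3 → D
G(6)+U(20): 26≡0 → A
Q(16)+Z(25): 41≡15 → P
N(13)+A(0): 13 → N
H(7)+J(9): 16 → Q

ZEFASPUDAPNQ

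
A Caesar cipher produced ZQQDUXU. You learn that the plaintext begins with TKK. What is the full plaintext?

From the crib: Z(25)−T(19)=6, so the shift is 6.
Subtract 6 from each ciphertext letter:
Z(25): 25−6=19 → T
Q(16): 16−6=10 → K
Q(16): 16−6=10 → K
D(3): 3−6=-3≡23 → X
U(20): 20−6=14 → O
X(23): 23−6=17 → R
U(20): 20−6=14 → O

TKKXORO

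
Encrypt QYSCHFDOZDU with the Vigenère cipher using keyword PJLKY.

FHDMFUMZJBJ

Repeat the key across the message: PJLKYPJLKYP
Q(16)+P(15): 31≡5 → F
Y(24)+J(9): 33≡7 → H
S(18)+L(11): 29≡3 → D
C(2)+K(10): 12 → M
H(7)+Y(24): 31≡5 → F
F(5)+P(15): 20 → U
D(3)+J(9): 12 → M
O(14)+L(11): 25 → Z
Z(25)+K(10): 35≡9 → J
D(3)+Y(24): 27≡1 → B
U(20)+P(15): 35≡9 → J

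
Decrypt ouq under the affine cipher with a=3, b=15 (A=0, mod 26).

rtj

The inverse of 3 mod 26 is 9, since 3·9=27≡1. Apply D(y)=9·(y−15) mod 26:
o(14): 9·(14−15)=-9≡17 → r
u(20): 9·(20−15)=45≡19 → t
q(16): 9·(16−15)=9 → j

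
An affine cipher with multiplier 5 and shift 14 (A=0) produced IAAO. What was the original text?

ESSA

The inverse of 5 mod 26 is 21, since 5·21=105≡1. Apply D(y)=21·(y−14) mod 26:
I(8): 21·(8−14)=-126≡4 → E
A(0): 21·(0−14)=-294≡18 → S
A(0): 21·(0−14)=-294≡18 → S
O(14): 21·(14−14)=0 → A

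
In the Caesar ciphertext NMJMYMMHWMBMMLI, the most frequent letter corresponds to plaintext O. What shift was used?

The most frequent ciphertext letter is M (appears 7 times).
M is position 12; O is position 14.
Shift = -2≡24.

24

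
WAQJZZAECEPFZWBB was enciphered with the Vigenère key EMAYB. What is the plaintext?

SOQLYVOEEDLTZYAX

Repeat the key across the ciphertext: EMAYBEMAYBEMAYBE
W(22)−E(4): 18 → S
A(0)−M(12): -12≡14 → O
Q(16)−A(0): 16 → Q
J(9)−Y(24): -15≡11 → L
Z(25)−B(1): 24 → Y
Z(25)−E(4): 21 → V
A(0)−M(12): -12≡14 → O
E(4)−A(0): 4 → E
C(2)−Y(24): -22≡4 → E
E(4)−B(1): 3 → D
P(15)−E(4): 11 → L
F(5)−M(12): -7≡19 → T
Z(25)−A(0): 25 → Z
W(22)−Y(24): -2≡24 → Y
B(1)−B(1): 0 → A
B(1)−E(4): -3≡23 → X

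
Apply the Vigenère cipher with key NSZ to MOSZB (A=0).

Repeat the key across the message: NSZNS
M(12)+N(13): 25 → Z
O(14)+S(18): 32≡6 → G
S(18)+Z(25): 43≡17 → R
Z(25)+N(13): 38≡12 → M
B(1)+S(18): 19 → T

ZGRMT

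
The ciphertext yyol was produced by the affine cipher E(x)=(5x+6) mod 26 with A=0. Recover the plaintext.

The inverse of 5 mod 26 is 21, since 5·21=105≡1. Apply D(y)=21·(y−6) mod 26:
y(24): 21·(24−6)=378≡14 → o
y(24): 21·(24−6)=378≡14 → o
o(14): 21·(14−6)=168≡12 → m
l(11): 21·(11−6)=105≡1 → b

oomb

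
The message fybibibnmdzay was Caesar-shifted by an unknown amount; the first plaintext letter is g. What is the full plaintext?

From the crib: f(5)−g(6)=-1≡25, so the shift is 25.
Subtract 25 from each ciphertext letter:
f(5): 5−25=-20≡6 → g
y(24): 24−25=-1≡25 → z
b(1): 1−25=-24≡2 → c
i(8): 8−25=-17≡9 → j
b(1): 1−25=-24≡2 → c
i(8): 8−25=-17≡9 → j
b(1): 1−25=-24≡2 → c
n(13): 13−25=-12≡14 → o
m(12): 12−25=-13≡13 → n
d(3): 3−25=-22≡4 → e
z(25): 25−25=0 → a
a(0): 0−25=-25≡1 → b
y(24): 24−25=-1≡25 → z

gzcjcjconeabz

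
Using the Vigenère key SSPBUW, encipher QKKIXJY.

Repeat the key across the message: SSPBUWS
Q(16)+S(18): 34≡8 → I
K(10)+S(18): 28≡2 → C
K(10)+P(15): 25 → Z
I(8)+B(1): 9 → J
X(23)+U(20): 43≡17 → R
J(9)+W(22): 31≡5 → F
Y(24)+S(18): 42≡16 → Q

ICZJRFQ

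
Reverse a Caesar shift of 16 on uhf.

u(20): 20−16=4 → e
h(7): 7−16=-9≡17 → r
f(5): 5−16=-11≡15 → p

erp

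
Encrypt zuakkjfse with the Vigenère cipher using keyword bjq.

adqltzgbu

Repeat the key across the message: bjqbjqbjq
z(25)+b(1): 26≡0 → a
u(20)+j(9): 29≡3 → d
a(0)+q(16): 16 → q
k(10)+b(1): 11 → l
k(10)+j(9): 19 → t
j(9)+q(16): 25 → z
f(5)+b(1): 6 → g
s(18)+j(9): 27≡1 → b
e(4)+q(16): 20 → u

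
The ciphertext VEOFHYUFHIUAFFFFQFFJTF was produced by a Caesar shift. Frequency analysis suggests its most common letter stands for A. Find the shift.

5

The most frequent ciphertext letter is F (appears 9 times).
F is position 5; A is position 0.
Shift = 5.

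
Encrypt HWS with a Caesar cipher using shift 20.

BQM

H(7): 7+20=27≡1 → B
W(22): 22+20=42≡16 → Q
S(18): 18+20=38≡12 → M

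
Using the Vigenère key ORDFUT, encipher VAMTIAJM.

JRPYCTXD

Repeat the key across the message: ORDFUTOR
V(21)+O(14): 35≡9 → J
A(0)+R(17): 17 → R
M(12)+D(3): 15 → P
T(19)+F(5): 24 → Y
I(8)+U(20): 28≡2 → C
A(0)+T(19): 19 → T
J(9)+O(14): 23 → X
M(12)+R(17): 29≡3 → D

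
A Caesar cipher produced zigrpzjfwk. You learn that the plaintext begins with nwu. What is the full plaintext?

nwufdnxtky

From the crib: z(25)−n(13)=12, so the shift is 12.
Subtract 12 from each ciphertext letter:
z(25): 25−12=13 → n
i(8): 8−12=-4≡22 → w
g(6): 6−12=-6≡20 → u
r(17): 17−12=5 → f
p(15): 15−12=3 → d
z(25): 25−12=13 → n
j(9): 9−12=-3≡23 → x
f(5): 5−12=-7≡19 → t
w(22): 22−12=10 → k
k(10): 10−12=-2≡24 → y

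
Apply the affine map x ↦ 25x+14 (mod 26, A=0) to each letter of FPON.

F(5): 25·5+14=139≡9 → J
P(15): 25·15+14=389≡25 → Z
O(14): 25·14+14=364≡0 → A
N(13): 25·13+14=339≡1 → B

JZAB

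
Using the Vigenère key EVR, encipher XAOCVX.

Repeat the key across the message: EVREVR
X(23)+E(4): 27≡1 → B
A(0)+V(21): 21 → V
O(14)+R(17): 31≡5 → F
C(2)+E(4): 6 → G
V(21)+V(21): 42≡16 → Q
X(23)+R(17): 40≡14 → O

BVFGQO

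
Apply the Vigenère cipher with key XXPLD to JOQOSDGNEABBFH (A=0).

GLFZVADCPDYYUS

Repeat the key across the message: XXPLDXXPLDXXPL
J(9)+X(23): 32≡6 → G
O(14)+X(23): 37≡11 → L
Q(16)+P(15): 31≡5 → F
O(14)+L(11): 25 → Z
S(18)+D(3): 21 → V
D(3)+X(23): 26≡0 → A
G(6)+X(23): 29≡3 → D
N(13)+P(15): 28≡2 → C
E(4)+L(11): 15 → P
A(0)+D(3): 3 → D
B(1)+X(23): 24 → Y
B(1)+X(23): 24 → Y
F(5)+P(15): 20 → U
H(7)+L(11): 18 → S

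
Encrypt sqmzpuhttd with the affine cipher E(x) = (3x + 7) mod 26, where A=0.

s(18): 3·18+7=61≡9 → j
q(16): 3·16+7=55≡3 → d
m(12): 3·12+7=43≡17 → r
z(25): 3·25+7=82≡4 → e
p(15): 3·15+7=52≡0 → a
u(20): 3·20+7=67≡15 → p
h(7): 3·7+7=28≡2 → c
t(19): 3·19+7=64≡12 → m
t(19): 3·19+7=64≡12 → m
d(3): 3·3+7=16 → q

jdreapcmmq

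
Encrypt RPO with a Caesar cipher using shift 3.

USR

R(17): 17+3=20 → U
P(15): 15+3=18 → S
O(14): 14+3=17 → R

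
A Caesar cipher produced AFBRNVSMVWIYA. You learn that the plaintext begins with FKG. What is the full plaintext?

FKGWSAXRABNDF

From the crib: A(0)−F(5)=-5≡21, so the shift is 21.
Subtract 21 from each ciphertext letter:
A(0): 0−21=-21≡5 → F
F(5): 5−21=-16≡10 → K
B(1): 1−21=-20≡6 → G
R(17): 17−21=-4≡22 → W
N(13): 13−21=-8≡18 → S
V(21): 21−21=0 → A
S(18): 18−21=-3≡23 → X
M(12): 12−21=-9≡17 → R
V(21): 21−21=0 → A
W(22): 22−21=1 → B
I(8): 8−21=-13≡13 → N
Y(24): 24−21=3 → D
A(0): 0−21=-21≡5 → F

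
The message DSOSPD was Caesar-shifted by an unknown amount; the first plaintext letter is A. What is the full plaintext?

APLPMA

From the crib: D(3)−A(0)=3, so the shift is 3.
Subtract 3 from each ciphertext letter:
D(3): 3−3=0 → A
S(18): 18−3=15 → P
O(14): 14−3=11 → L
S(18): 18−3=15 → P
P(15): 15−3=12 → M
D(3): 3−3=0 → A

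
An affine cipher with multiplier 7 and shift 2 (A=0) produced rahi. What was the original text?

rwxm

The inverse of 7 mod 26 is 15, since 7·15=105≡1. Apply D(y)=15·(y−2) mod 26:
r(17): 15·(17−2)=225≡17 → r
a(0): 15·(0−2)=-30≡22 → w
h(7): 15·(7−2)=75≡23 → x
i(8): 15·(8−2)=90≡12 → m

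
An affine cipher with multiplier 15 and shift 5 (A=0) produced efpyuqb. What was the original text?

The inverse of 15 mod 26 is 7, since 15·7=105≡1. Apply D(y)=7·(y−5) mod 26:
e(4): 7·(4−5)=-7≡19 → t
f(5): 7·(5−5)=0 → a
p(15): 7·(15−5)=70≡18 → s
y(24): 7·(24−5)=133≡3 → d
u(20): 7·(20−5)=105≡1 → b
q(16): 7·(16−5)=77≡25 → z
b(1): 7·(1−5)=-28≡24 → y

tasdbzy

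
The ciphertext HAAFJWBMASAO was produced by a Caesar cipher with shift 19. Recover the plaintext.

H(7): 7−19=-12≡14 → O
A(0): 0−19=-19≡7 → H
A(0): 0−19=-19≡7 → H
F(5): 5−19=-14≡12 → M
J(9): 9−19=-10≡16 → Q
W(22): 22−19=3 → D
B(1): 1−19=-18≡8 → I
M(12): 12−19=-7≡19 → T
A(0): 0−19=-19≡7 → H
S(18): 18−19=-1≡25 → Z
A(0): 0−19=-19≡7 → H
O(14): 14−19=-5≡21 → V

OHHMQDITHZHV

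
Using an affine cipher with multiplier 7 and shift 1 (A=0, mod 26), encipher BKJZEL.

B(1): 7·1+1=8 → I
K(10): 7·10+1=71≡19 → T
J(9): 7·9+1=64≡12 → M
Z(25): 7·25+1=176≡20 → U
E(4): 7·4+1=29≡3 → D
L(11): 7·11+1=78≡0 → A

ITMUDA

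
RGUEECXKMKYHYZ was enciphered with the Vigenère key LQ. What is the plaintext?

GQJOTMMUBUNRNJ

Repeat the key across the ciphertext: LQLQLQLQLQLQLQ
R(17)−L(11): 6 → G
G(6)−Q(16): -10≡16 → Q
U(20)−L(11): 9 → J
E(4)−Q(16): -12≡14 → O
E(4)−L(11): -7≡19 → T
C(2)−Q(16): -14≡12 → M
X(23)−L(11): 12 → M
K(10)−Q(16): -6≡20 → U
M(12)−L(11): 1 → B
K(10)−Q(16): -6≡20 → U
Y(24)−L(11): 13 → N
H(7)−Q(16): -9≡17 → R
Y(24)−L(11): 13 → N
Z(25)−Q(16): 9 → J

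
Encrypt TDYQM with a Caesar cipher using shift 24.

T(19): 19+24=43≡17 → R
D(3): 3+24=27≡1 → B
Y(24): 24+24=48≡22 → W
Q(16): 16+24=40≡14 → O
M(12): 12+24=36≡10 → K

RBWOK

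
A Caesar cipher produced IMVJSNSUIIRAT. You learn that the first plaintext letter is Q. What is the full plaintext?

From the crib: I(8)−Q(16)=-8≡18, so the shift is 18.
Subtract 18 from each ciphertext letter:
I(8): 8−18=-10≡16 → Q
M(12): 12−18=-6≡20 → U
V(21): 21−18=3 → D
J(9): 9−18=-9≡17 → R
S(18): 18−18=0 → A
N(13): 13−18=-5≡21 → V
S(18): 18−18=0 → A
U(20): 20−18=2 → C
I(8): 8−18=-10≡16 → Q
I(8): 8−18=-10≡16 → Q
R(17): 17−18=-1≡25 → Z
A(0): 0−18=-18≡8 → I
T(19): 19−18=1 → B

QUDRAVACQQZIB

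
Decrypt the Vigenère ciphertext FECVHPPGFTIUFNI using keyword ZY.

Repeat the key across the ciphertext: ZYZYZYZYZYZYZYZ
F(5)−Z(25): -20≡6 → G
E(4)−Y(24): -20≡6 → G
C(2)−Z(25): -23≡3 → D
V(21)−Y(24): -3≡23 → X
H(7)−Z(25): -18≡8 → I
P(15)−Y(24): -9≡17 → R
P(15)−Z(25): -10≡16 → Q
G(6)−Y(24): -18≡8 → I
F(5)−Z(25): -20≡6 → G
T(19)−Y(24): -5≡21 → V
I(8)−Z(25): -17≡9 → J
U(20)−Y(24): -4≡22 → W
F(5)−Z(25): -20≡6 → G
N(13)−Y(24): -11≡15 → P
I(8)−Z(25): -17≡9 → J

GGDXIRQIGVJWGPJ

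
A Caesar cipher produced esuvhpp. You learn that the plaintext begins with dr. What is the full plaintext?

drtugoo

From the crib: e(4)−d(3)=1, so the shift is 1.
Subtract 1 from each ciphertext letter:
e(4): 4−1=3 → d
s(18): 18−1=17 → r
u(20): 20−1=19 → t
v(21): 21−1=20 → u
h(7): 7−1=6 → g
p(15): 15−1=14 → o
p(15): 15−1=14 → o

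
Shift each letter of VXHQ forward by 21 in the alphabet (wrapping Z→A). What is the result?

V(21): 21+21=42≡16 → Q
X(23): 23+21=44≡18 → S
H(7): 7+21=28≡2 → C
Q(16): 16+21=37≡11 → L

QSCL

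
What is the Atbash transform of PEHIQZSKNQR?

P(15) → K(10)
E(4) → V(21)
H(7) → S(18)
I(8) → R(17)
Q(16) → J(9)
Z(25) → A(0)
S(18) → H(7)
K(10) → P(15)
N(13) → M(12)
Q(16) → J(9)
R(17) → I(8)

KVSRJAHPMJI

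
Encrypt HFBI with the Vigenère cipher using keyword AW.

HBBE

Repeat the key across the message: AWAW
H(7)+A(0): 7 → H
F(5)+W(22): 27≡1 → B
B(1)+A(0): 1 → B
I(8)+W(22): 30≡4 → E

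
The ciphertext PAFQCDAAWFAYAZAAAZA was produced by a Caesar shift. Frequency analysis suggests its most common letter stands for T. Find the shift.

7

The most frequent ciphertext letter is A (appears 9 times).
A is position 0; T is position 19.
Shift = -19≡7.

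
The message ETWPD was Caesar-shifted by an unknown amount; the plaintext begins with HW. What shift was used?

23

From the crib: E(4)−H(7)=-3≡23, so the shift is 23.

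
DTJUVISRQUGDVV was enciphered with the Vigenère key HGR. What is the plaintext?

Repeat the key across the ciphertext: HGRHGRHGRHGRHG
D(3)−H(7): -4≡22 → W
T(19)−G(6): 13 → N
J(9)−R(17): -8≡18 → S
U(20)−H(7): 13 → N
V(21)−G(6): 15 → P
I(8)−R(17): -9≡17 → R
S(18)−H(7): 11 → L
R(17)−G(6): 11 → L
Q(16)−R(17): -1≡25 → Z
U(20)−H(7): 13 → N
G(6)−G(6): 0 → A
D(3)−R(17): -14≡12 → M
V(21)−H(7): 14 → O
V(21)−G(6): 15 → P

WNSNPRLLZNAMOP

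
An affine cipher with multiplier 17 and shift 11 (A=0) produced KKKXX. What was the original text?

The inverse of 17 mod 26 is 23, since 17·23=391≡1. Apply D(y)=23·(y−11) mod 26:
K(10): 23·(10−11)=-23≡3 → D
K(10): 23·(10−11)=-23≡3 → D
K(10): 23·(10−11)=-23≡3 → D
X(23): 23·(23−11)=276≡16 → Q
X(23): 23·(23−11)=276≡16 → Q

DDDQQ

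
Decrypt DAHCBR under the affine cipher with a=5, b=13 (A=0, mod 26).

YNEDIG

The inverse of 5 mod 26 is 21, since 5·21=105≡1. Apply D(y)=21·(y−13) mod 26:
D(3): 21·(3−13)=-210≡24 → Y
A(0): 21·(0−13)=-273≡13 → N
H(7): 21·(7−13)=-126≡4 → E
C(2): 21·(2−13)=-231≡3 → D
B(1): 21·(1−13)=-252≡8 → I
R(17): 21·(17−13)=84≡6 → G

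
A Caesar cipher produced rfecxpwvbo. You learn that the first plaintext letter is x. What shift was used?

20

From the crib: r(17)−x(23)=-6≡20, so the shift is 20.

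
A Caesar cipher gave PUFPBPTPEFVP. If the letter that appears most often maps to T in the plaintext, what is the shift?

22

The most frequent ciphertext letter is P (appears 5 times).
P is position 15; T is position 19.
Shift = -4≡22.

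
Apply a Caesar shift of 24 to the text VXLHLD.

TVJFJB

V(21): 21+24=45≡19 → T
X(23): 23+24=47≡21 → V
L(11): 11+24=35≡9 → J
H(7): 7+24=31≡5 → F
L(11): 11+24=35≡9 → J
D(3): 3+24=27≡1 → B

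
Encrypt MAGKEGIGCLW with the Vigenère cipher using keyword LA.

XARKPGTGNLH

Repeat the key across the message: LALALALALAL
M(12)+L(11): 23 → X
A(0)+A(0): 0 → A
G(6)+L(11): 17 → R
K(10)+A(0): 10 → K
E(4)+L(11): 15 → P
G(6)+A(0): 6 → G
I(8)+L(11): 19 → T
G(6)+A(0): 6 → G
C(2)+L(11): 13 → N
L(11)+A(0): 11 → L
W(22)+L(11): 33≡7 → H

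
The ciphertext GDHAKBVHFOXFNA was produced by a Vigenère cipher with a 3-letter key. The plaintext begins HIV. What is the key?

ZVM

Subtract each crib letter from the matching ciphertext letter (mod 26):
G(6)−H(7)=-1≡25 → Z
D(3)−I(8)=-5≡21 → V
H(7)−V(21)=-14≡12 → M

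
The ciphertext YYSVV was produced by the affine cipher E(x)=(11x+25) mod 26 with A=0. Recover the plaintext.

HHXCC

The inverse of 11 mod 26 is 19, since 11·19=209≡1. Apply D(y)=19·(y−25) mod 26:
Y(24): 19·(24−25)=-19≡7 → H
Y(24): 19·(24−25)=-19≡7 → H
S(18): 19·(18−25)=-133≡23 → X
V(21): 19·(21−25)=-76≡2 → C
V(21): 19·(21−25)=-76≡2 → C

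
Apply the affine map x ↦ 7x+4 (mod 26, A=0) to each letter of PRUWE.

FTOCG

P(15): 7·15+4=109≡5 → F
R(17): 7·17+4=123≡19 → T
U(20): 7·20+4=144≡14 → O
W(22): 7·22+4=158≡2 → C
E(4): 7·4+4=32≡6 → G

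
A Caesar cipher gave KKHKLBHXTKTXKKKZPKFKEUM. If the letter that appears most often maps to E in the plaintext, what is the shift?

6

The most frequent ciphertext letter is K (appears 9 times).
K is position 10; E is position 4.
Shift = 6.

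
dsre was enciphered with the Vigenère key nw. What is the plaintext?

Repeat the key across the ciphertext: nwnw
d(3)−n(13): -10≡16 → q
s(18)−w(22): -4≡22 → w
r(17)−n(13): 4 → e
e(4)−w(22): -18≡8 → i

qwei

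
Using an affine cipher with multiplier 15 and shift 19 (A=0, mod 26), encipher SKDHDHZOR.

DNMUMUEVO

S(18): 15·18+19=289≡3 → D
K(10): 15·10+19=169≡13 → N
D(3): 15·3+19=64≡12 → M
H(7): 15·7+19=124≡20 → U
D(3): 15·3+19=64≡12 → M
H(7): 15·7+19=124≡20 → U
Z(25): 15·25+19=394≡4 → E
O(14): 15·14+19=229≡21 → V
R(17): 15·17+19=274≡14 → O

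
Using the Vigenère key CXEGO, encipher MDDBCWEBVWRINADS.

OAHHQYBFBKTFRGRU

Repeat the key across the message: CXEGOCXEGOCXEGOC
M(12)+C(2): 14 → O
D(3)+X(23): 26≡0 → A
D(3)+E(4): 7 → H
B(1)+G(6): 7 → H
C(2)+O(14): 16 → Q
W(22)+C(2): 24 → Y
E(4)+X(23): 27≡1 → B
B(1)+E(4): 5 → F
V(21)+G(6): 27≡1 → B
W(22)+O(14): 36≡10 → K
R(17)+C(2): 19 → T
I(8)+X(23): 31≡5 → F
N(13)+E(4): 17 → R
A(0)+G(6): 6 → G
D(3)+O(14): 17 → R
S(18)+C(2): 20 → U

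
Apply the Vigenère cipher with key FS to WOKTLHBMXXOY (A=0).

Repeat the key across the message: FSFSFSFSFSFS
W(22)+F(5): 27≡1 → B
O(14)+S(18): 32≡6 → G
K(10)+F(5): 15 → P
T(19)+S(18): 37≡11 → L
L(11)+F(5): 16 → Q
H(7)+S(18): 25 → Z
B(1)+F(5): 6 → G
M(12)+S(18): 30≡4 → E
X(23)+F(5): 28≡2 → C
X(23)+S(18): 41≡15 → P
O(14)+F(5): 19 → T
Y(24)+S(18): 42≡16 → Q

BGPLQZGECPTQ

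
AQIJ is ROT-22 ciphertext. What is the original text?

A(0): 0−22=-22≡4 → E
Q(16): 16−22=-6≡20 → U
I(8): 8−22=-14≡12 → M
J(9): 9−22=-13≡13 → N

EUMN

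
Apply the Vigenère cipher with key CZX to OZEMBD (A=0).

QYBOAA

Repeat the key across the message: CZXCZX
O(14)+C(2): 16 → Q
Z(25)+Z(25): 50≡24 → Y
E(4)+X(23): 27≡1 → B
M(12)+C(2): 14 → O
B(1)+Z(25): 26≡0 → A
D(3)+X(23): 26≡0 → A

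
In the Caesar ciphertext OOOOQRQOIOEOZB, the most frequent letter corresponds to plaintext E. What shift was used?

10

The most frequent ciphertext letter is O (appears 7 times).
O is position 14; E is position 4.
Shift = 10.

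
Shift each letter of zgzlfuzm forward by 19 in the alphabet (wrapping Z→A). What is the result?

z(25): 25+19=44≡18 → s
g(6): 6+19=25 → z
z(25): 25+19=44≡18 → s
l(11): 11+19=30≡4 → e
f(5): 5+19=24 → y
u(20): 20+19=39≡13 → n
z(25): 25+19=44≡18 → s
m(12): 12+19=31≡5 → f

szseynsf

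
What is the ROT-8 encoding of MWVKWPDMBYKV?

M(12): 12+8=20 → U
W(22): 22+8=30≡4 → E
V(21): 21+8=29≡3 → D
K(10): 10+8=18 → S
W(22): 22+8=30≡4 → E
P(15): 15+8=23 → X
D(3): 3+8=11 → L
M(12): 12+8=20 → U
B(1): 1+8=9 → J
Y(24): 24+8=32≡6 → G
K(10): 10+8=18 → S
V(21): 21+8=29≡3 → D

UEDSEXLUJGSD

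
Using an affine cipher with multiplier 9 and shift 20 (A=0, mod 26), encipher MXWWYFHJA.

YTKKCNFXU

M(12): 9·12+20=128≡24 → Y
X(23): 9·23+20=227≡19 → T
W(22): 9·22+20=218≡10 → K
W(22): 9·22+20=218≡10 → K
Y(24): 9·24+20=236≡2 → C
F(5): 9·5+20=65≡13 → N
H(7): 9·7+20=83≡5 → F
J(9): 9·9+20=101≡23 → X
A(0): 9·0+20=20 → U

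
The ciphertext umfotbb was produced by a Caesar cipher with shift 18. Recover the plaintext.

cunwbjj

u(20): 20−18=2 → c
m(12): 12−18=-6≡20 → u
f(5): 5−18=-13≡13 → n
o(14): 14−18=-4≡22 → w
t(19): 19−18=1 → b
b(1): 1−18=-17≡9 → j
b(1): 1−18=-17≡9 → j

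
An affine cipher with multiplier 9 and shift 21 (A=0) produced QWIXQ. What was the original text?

LDNGL

The inverse of 9 mod 26 is 3, since 9·3=27≡1. Apply D(y)=3·(y−21) mod 26:
Q(16): 3·(16−21)=-15≡11 → L
W(22): 3·(22−21)=3 → D
I(8): 3·(8−21)=-39≡13 → N
X(23): 3·(23−21)=6 → G
Q(16): 3·(16−21)=-15≡11 → L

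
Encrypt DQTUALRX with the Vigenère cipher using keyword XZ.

APQTXKOW

Repeat the key across the message: XZXZXZXZ
D(3)+X(23): 26≡0 → A
Q(16)+Z(25): 41≡15 → P
T(19)+X(23): 42≡16 → Q
U(20)+Z(25): 45≡19 → T
A(0)+X(23): 23 → X
L(11)+Z(25): 36≡10 → K
R(17)+X(23): 40≡14 → O
X(23)+Z(25): 48≡22 → W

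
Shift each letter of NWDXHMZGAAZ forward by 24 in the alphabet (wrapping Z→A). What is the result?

N(13): 13+24=37≡11 → L
W(22): 22+24=46≡20 → U
D(3): 3+24=27≡1 → B
X(23): 23+24=47≡21 → V
H(7): 7+24=31≡5 → F
M(12): 12+24=36≡10 → K
Z(25): 25+24=49≡23 → X
G(6): 6+24=30≡4 → E
A(0): 0+24=24 → Y
A(0): 0+24=24 → Y
Z(25): 25+24=49≡23 → X

LUBVFKXEYYX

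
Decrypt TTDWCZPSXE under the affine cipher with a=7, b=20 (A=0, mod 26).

LLFEQXDWTU

The inverse of 7 mod 26 is 15, since 7·15=105≡1. Apply D(y)=15·(y−20) mod 26:
T(19): 15·(19−20)=-15≡11 → L
T(19): 15·(19−20)=-15≡11 → L
D(3): 15·(3−20)=-255≡5 → F
W(22): 15·(22−20)=30≡4 → E
C(2): 15·(2−20)=-270≡16 → Q
Z(25): 15·(25−20)=75≡23 → X
P(15): 15·(15−20)=-75≡3 → D
S(18): 15·(18−20)=-30≡22 → W
X(23): 15·(23−20)=45≡19 → T
E(4): 15·(4−20)=-240≡20 → U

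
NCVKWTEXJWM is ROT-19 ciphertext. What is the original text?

N(13): 13−19=-6≡20 → U
C(2): 2−19=-17≡9 → J
V(21): 21−19=2 → C
K(10): 10−19=-9≡17 → R
W(22): 22−19=3 → D
T(19): 19−19=0 → A
E(4): 4−19=-15≡11 → L
X(23): 23−19=4 → E
J(9): 9−19=-10≡16 → Q
W(22): 22−19=3 → D
M(12): 12−19=-7≡19 → T

UJCRDALEQDT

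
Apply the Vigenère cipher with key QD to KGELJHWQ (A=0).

Repeat the key across the message: QDQDQDQD
K(10)+Q(16): 26≡0 → A
G(6)+D(3): 9 → J
E(4)+Q(16): 20 → U
L(11)+D(3): 14 → O
J(9)+Q(16): 25 → Z
H(7)+D(3): 10 → K
W(22)+Q(16): 38≡12 → M
Q(16)+D(3): 19 → T

AJUOZKMT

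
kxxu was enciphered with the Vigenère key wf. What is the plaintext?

Repeat the key across the ciphertext: wfwf
k(10)−w(22): -12≡14 → o
x(23)−f(5): 18 → s
x(23)−w(22): 1 → b
u(20)−f(5): 15 → p

osbp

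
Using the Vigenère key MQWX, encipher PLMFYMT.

Repeat the key across the message: MQWXMQW
P(15)+M(12): 27≡1 → B
L(11)+Q(16): 27≡1 → B
M(12)+W(22): 34≡8 → I
F(5)+X(23): 28≡2 → C
Y(24)+M(12): 36≡10 → K
M(12)+Q(16): 28≡2 → C
T(19)+W(22): 41≡15 → P

BBICKCP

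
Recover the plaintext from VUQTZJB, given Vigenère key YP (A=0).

XFSEBUD

Repeat the key across the ciphertext: YPYPYPY
V(21)−Y(24): -3≡23 → X
U(20)−P(15): 5 → F
Q(16)−Y(24): -8≡18 → S
T(19)−P(15): 4 → E
Z(25)−Y(24): 1 → B
J(9)−P(15): -6≡20 → U
B(1)−Y(24): -23≡3 → D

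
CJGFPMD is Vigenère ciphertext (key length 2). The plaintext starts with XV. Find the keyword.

Subtract each crib letter from the matching ciphertext letter (mod 26):
C(2)−X(23)=-21≡5 → F
J(9)−V(21)=-12≡14 → O

FO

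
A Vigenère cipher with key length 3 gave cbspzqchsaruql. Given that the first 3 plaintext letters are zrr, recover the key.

dkb

Subtract each crib letter from the matching ciphertext letter (mod 26):
c(2)−z(25)=-23≡3 → d
b(1)−r(17)=-16≡10 → k
s(18)−r(17)=1 → b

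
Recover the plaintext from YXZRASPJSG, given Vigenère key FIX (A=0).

Repeat the key across the ciphertext: FIXFIXFIXF
Y(24)−F(5): 19 → T
X(23)−I(8): 15 → P
Z(25)−X(23): 2 → C
R(17)−F(5): 12 → M
A(0)−I(8): -8≡18 → S
S(18)−X(23): -5≡21 → V
P(15)−F(5): 10 → K
J(9)−I(8): 1 → B
S(18)−X(23): -5≡21 → V
G(6)−F(5): 1 → B

TPCMSVKBVB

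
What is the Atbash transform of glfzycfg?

g(6) → t(19)
l(11) → o(14)
f(5) → u(20)
z(25) → a(0)
y(24) → b(1)
c(2) → x(23)
f(5) → u(20)
g(6) → t(19)

touabxut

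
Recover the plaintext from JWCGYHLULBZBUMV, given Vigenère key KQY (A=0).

Repeat the key across the ciphertext: KQYKQYKQYKQYKQY
J(9)−K(10): -1≡25 → Z
W(22)−Q(16): 6 → G
C(2)−Y(24): -22≡4 → E
G(6)−K(10): -4≡22 → W
Y(24)−Q(16): 8 → I
H(7)−Y(24): -17≡9 → J
L(11)−K(10): 1 → B
U(20)−Q(16): 4 → E
L(11)−Y(24): -13≡13 → N
B(1)−K(10): -9≡17 → R
Z(25)−Q(16): 9 → J
B(1)−Y(24): -23≡3 → D
U(20)−K(10): 10 → K
M(12)−Q(16): -4≡22 → W
V(21)−Y(24): -3≡23 → X

ZGEWIJBENRJDKWX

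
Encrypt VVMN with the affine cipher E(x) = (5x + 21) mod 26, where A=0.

V(21): 5·21+21=126≡22 → W
V(21): 5·21+21=126≡22 → W
M(12): 5·12+21=81≡3 → D
N(13): 5·13+21=86≡8 → I

WWDI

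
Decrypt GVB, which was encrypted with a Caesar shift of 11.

G(6): 6−11=-5≡21 → V
V(21): 21−11=10 → K
B(1): 1−11=-10≡16 → Q

VKQ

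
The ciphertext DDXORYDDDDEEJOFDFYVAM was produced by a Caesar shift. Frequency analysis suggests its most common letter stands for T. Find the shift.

The most frequent ciphertext letter is D (appears 7 times).
D is position 3; T is position 19.
Shift = -16≡10.

10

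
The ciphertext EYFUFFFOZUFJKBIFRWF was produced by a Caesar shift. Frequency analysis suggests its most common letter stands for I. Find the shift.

23

The most frequent ciphertext letter is F (appears 7 times).
F is position 5; I is position 8.
Shift = -3≡23.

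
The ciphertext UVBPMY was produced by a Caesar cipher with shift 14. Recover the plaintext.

GHNBYK

U(20): 20−14=6 → G
V(21): 21−14=7 → H
B(1): 1−14=-13≡13 → N
P(15): 15−14=1 → B
M(12): 12−14=-2≡24 → Y
Y(24): 24−14=10 → K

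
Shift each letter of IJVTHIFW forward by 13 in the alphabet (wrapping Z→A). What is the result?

VWIGUVSJ

I(8): 8+13=21 → V
J(9): 9+13=22 → W
V(21): 21+13=34≡8 → I
T(19): 19+13=32≡6 → G
H(7): 7+13=20 → U
I(8): 8+13=21 → V
F(5): 5+13=18 → S
W(22): 22+13=35≡9 → J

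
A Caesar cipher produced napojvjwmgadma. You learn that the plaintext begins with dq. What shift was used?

10

From the crib: n(13)−d(3)=10, so the shift is 10.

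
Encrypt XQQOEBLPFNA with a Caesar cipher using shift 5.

X(23): 23+5=28≡2 → C
Q(16): 16+5=21 → V
Q(16): 16+5=21 → V
O(14): 14+5=19 → T
E(4): 4+5=9 → J
B(1): 1+5=6 → G
L(11): 11+5=16 → Q
P(15): 15+5=20 → U
F(5): 5+5=10 → K
N(13): 13+5=18 → S
A(0): 0+5=5 → F

CVVTJGQUKSF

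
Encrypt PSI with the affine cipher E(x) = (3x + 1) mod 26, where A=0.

UDZ

P(15): 3·15+1=46≡20 → U
S(18): 3·18+1=55≡3 → D
I(8): 3·8+1=25 → Z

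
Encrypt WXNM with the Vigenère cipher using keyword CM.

Repeat the key across the message: CMCM
W(22)+C(2): 24 → Y
X(23)+M(12): 35≡9 → J
N(13)+C(2): 15 → P
M(12)+M(12): 24 → Y

YJPY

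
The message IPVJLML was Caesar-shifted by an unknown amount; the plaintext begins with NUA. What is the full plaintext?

From the crib: I(8)−N(13)=-5≡21, so the shift is 21.
Subtract 21 from each ciphertext letter:
I(8): 8−21=-13≡13 → N
P(15): 15−21=-6≡20 → U
V(21): 21−21=0 → A
J(9): 9−21=-12≡14 → O
L(11): 11−21=-10≡16 → Q
M(12): 12−21=-9≡17 → R
L(11): 11−21=-10≡16 → Q

NUAOQRQ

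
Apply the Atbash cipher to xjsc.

x(23) → c(2)
j(9) → q(16)
s(18) → h(7)
c(2) → x(23)

cqhx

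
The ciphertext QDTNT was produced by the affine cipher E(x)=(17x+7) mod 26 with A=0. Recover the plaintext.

ZMQIQ

The inverse of 17 mod 26 is 23, since 17·23=391≡1. Apply D(y)=23·(y−7) mod 26:
Q(16): 23·(16−7)=207≡25 → Z
D(3): 23·(3−7)=-92≡12 → M
T(19): 23·(19−7)=276≡16 → Q
N(13): 23·(13−7)=138≡8 → I
T(19): 23·(19−7)=276≡16 → Q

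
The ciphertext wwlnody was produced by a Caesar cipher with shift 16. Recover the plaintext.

w(22): 22−16=6 → g
w(22): 22−16=6 → g
l(11): 11−16=-5≡21 → v
n(13): 13−16=-3≡23 → x
o(14): 14−16=-2≡24 → y
d(3): 3−16=-13≡13 → n
y(24): 24−16=8 → i

ggvxyni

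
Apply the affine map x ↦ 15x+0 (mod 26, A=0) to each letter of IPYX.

I(8): 15·8+0=120≡16 → Q
P(15): 15·15+0=225≡17 → R
Y(24): 15·24+0=360≡22 → W
X(23): 15·23+0=345≡7 → H

QRWH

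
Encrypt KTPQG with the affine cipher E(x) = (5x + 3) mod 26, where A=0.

BUAFH

K(10): 5·10+3=53≡1 → B
T(19): 5·19+3=98≡20 → U
P(15): 5·15+3=78≡0 → A
Q(16): 5·16+3=83≡5 → F
G(6): 5·6+3=33≡7 → H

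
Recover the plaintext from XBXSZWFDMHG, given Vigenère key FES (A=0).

Repeat the key across the ciphertext: FESFESFESFE
X(23)−F(5): 18 → S
B(1)−E(4): -3≡23 → X
X(23)−S(18): 5 → F
S(18)−F(5): 13 → N
Z(25)−E(4): 21 → V
W(22)−S(18): 4 → E
F(5)−F(5): 0 → A
D(3)−E(4): -1≡25 → Z
M(12)−S(18): -6≡20 → U
H(7)−F(5): 2 → C
G(6)−E(4): 2 → C

SXFNVEAZUCC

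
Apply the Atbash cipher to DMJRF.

WNQIU

D(3) → W(22)
M(12) → N(13)
J(9) → Q(16)
R(17) → I(8)
F(5) → U(20)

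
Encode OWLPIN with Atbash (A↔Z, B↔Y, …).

O(14) → L(11)
W(22) → D(3)
L(11) → O(14)
P(15) → K(10)
I(8) → R(17)
N(13) → M(12)

LDOKRM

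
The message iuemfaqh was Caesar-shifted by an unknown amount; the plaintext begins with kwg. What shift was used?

From the crib: i(8)−k(10)=-2≡24, so the shift is 24.

24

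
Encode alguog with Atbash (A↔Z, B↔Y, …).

a(0) → z(25)
l(11) → o(14)
g(6) → t(19)
u(20) → f(5)
o(14) → l(11)
g(6) → t(19)

zotflt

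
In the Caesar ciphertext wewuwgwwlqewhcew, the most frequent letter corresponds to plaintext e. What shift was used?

The most frequent ciphertext letter is w (appears 7 times).
w is position 22; e is position 4.
Shift = 18.

18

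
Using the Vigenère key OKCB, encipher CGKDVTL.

QQMEJDN

Repeat the key across the message: OKCBOKC
C(2)+O(14): 16 → Q
G(6)+K(10): 16 → Q
K(10)+C(2): 12 → M
D(3)+B(1): 4 → E
V(21)+O(14): 35≡9 → J
T(19)+K(10): 29≡3 → D
L(11)+C(2): 13 → N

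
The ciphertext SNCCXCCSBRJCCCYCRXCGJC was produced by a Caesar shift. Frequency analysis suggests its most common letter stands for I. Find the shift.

The most frequent ciphertext letter is C (appears 10 times).
C is position 2; I is position 8.
Shift = -6≡20.

20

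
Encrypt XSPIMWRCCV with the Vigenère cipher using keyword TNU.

Repeat the key across the message: TNUTNUTNUT
X(23)+T(19): 42≡16 → Q
S(18)+N(13): 31≡5 → F
P(15)+U(20): 35≡9 → J
I(8)+T(19): 27≡1 → B
M(12)+N(13): 25 → Z
W(22)+U(20): 42≡16 → Q
R(17)+T(19): 36≡10 → K
C(2)+N(13): 15 → P
C(2)+U(20): 22 → W
V(21)+T(19): 40≡14 → O

QFJBZQKPWO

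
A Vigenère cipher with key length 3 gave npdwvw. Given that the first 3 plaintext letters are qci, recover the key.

xnv

Subtract each crib letter from the matching ciphertext letter (mod 26):
n(13)−q(16)=-3≡23 → x
p(15)−c(2)=13 → n
d(3)−i(8)=-5≡21 → v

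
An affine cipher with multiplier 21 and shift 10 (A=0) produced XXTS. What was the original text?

The inverse of 21 mod 26 is 5, since 21·5=105≡1. Apply D(y)=5·(y−10) mod 26:
X(23): 5·(23−10)=65≡13 → N
X(23): 5·(23−10)=65≡13 → N
T(19): 5·(19−10)=45≡19 → T
S(18): 5·(18−10)=40≡14 → O

NNTO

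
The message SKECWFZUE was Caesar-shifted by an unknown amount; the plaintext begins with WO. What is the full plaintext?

From the crib: S(18)−W(22)=-4≡22, so the shift is 22.
Subtract 22 from each ciphertext letter:
S(18): 18−22=-4≡22 → W
K(10): 10−22=-12≡14 → O
E(4): 4−22=-18≡8 → I
C(2): 2−22=-20≡6 → G
W(22): 22−22=0 → A
F(5): 5−22=-17≡9 → J
Z(25): 25−22=3 → D
U(20): 20−22=-2≡24 → Y
E(4): 4−22=-18≡8 → I

WOIGAJDYI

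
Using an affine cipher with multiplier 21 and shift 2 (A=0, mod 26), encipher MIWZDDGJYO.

UOWHNNYJMK

M(12): 21·12+2=254≡20 → U
I(8): 21·8+2=170≡14 → O
W(22): 21·22+2=464≡22 → W
Z(25): 21·25+2=527≡7 → H
D(3): 21·3+2=65≡13 → N
D(3): 21·3+2=65≡13 → N
G(6): 21·6+2=128≡24 → Y
J(9): 21·9+2=191≡9 → J
Y(24): 21·24+2=506≡12 → M
O(14): 21·14+2=296≡10 → K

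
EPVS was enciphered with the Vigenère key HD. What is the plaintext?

Repeat the key across the ciphertext: HDHD
E(4)−H(7): -3≡23 → X
P(15)−D(3): 12 → M
V(21)−H(7): 14 → O
S(18)−D(3): 15 → P

XMOP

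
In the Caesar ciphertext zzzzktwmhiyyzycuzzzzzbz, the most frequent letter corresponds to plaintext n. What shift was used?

12

The most frequent ciphertext letter is z (appears 11 times).
z is position 25; n is position 13.
Shift = 12.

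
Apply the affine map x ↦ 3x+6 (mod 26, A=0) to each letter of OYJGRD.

O(14): 3·14+6=48≡22 → W
Y(24): 3·24+6=78≡0 → A
J(9): 3·9+6=33≡7 → H
G(6): 3·6+6=24 → Y
R(17): 3·17+6=57≡5 → F
D(3): 3·3+6=15 → P

WAHYFP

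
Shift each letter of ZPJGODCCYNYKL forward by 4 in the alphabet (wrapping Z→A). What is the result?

DTNKSHGGCRCOP

Z(25): 25+4=29≡3 → D
P(15): 15+4=19 → T
J(9): 9+4=13 → N
G(6): 6+4=10 → K
O(14): 14+4=18 → S
D(3): 3+4=7 → H
C(2): 2+4=6 → G
C(2): 2+4=6 → G
Y(24): 24+4=28≡2 → C
N(13): 13+4=17 → R
Y(24): 24+4=28≡2 → C
K(10): 10+4=14 → O
L(11): 11+4=15 → P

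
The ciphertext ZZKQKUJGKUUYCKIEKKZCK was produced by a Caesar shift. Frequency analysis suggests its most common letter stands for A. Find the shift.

The most frequent ciphertext letter is K (appears 7 times).
K is position 10; A is position 0.
Shift = 10.

10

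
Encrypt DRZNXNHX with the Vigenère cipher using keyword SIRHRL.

Repeat the key across the message: SIRHRLSI
D(3)+S(18): 21 → V
R(17)+I(8): 25 → Z
Z(25)+R(17): 42≡16 → Q
N(13)+H(7): 20 → U
X(23)+R(17): 40≡14 → O
N(13)+L(11): 24 → Y
H(7)+S(18): 25 → Z
X(23)+I(8): 31≡5 → F

VZQUOYZF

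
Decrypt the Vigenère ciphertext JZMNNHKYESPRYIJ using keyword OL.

VOYCZWWNQHBGKXV

Repeat the key across the ciphertext: OLOLOLOLOLOLOLO
J(9)−O(14): -5≡21 → V
Z(25)−L(11): 14 → O
M(12)−O(14): -2≡24 → Y
N(13)−L(11): 2 → C
N(13)−O(14): -1≡25 → Z
H(7)−L(11): -4≡22 → W
K(10)−O(14): -4≡22 → W
Y(24)−L(11): 13 → N
E(4)−O(14): -10≡16 → Q
S(18)−L(11): 7 → H
P(15)−O(14): 1 → B
R(17)−L(11): 6 → G
Y(24)−O(14): 10 → K
I(8)−L(11): -3≡23 → X
J(9)−O(14): -5≡21 → V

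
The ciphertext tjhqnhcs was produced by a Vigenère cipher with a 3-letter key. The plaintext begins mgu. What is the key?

Subtract each crib letter from the matching ciphertext letter (mod 26):
t(19)−m(12)=7 → h
j(9)−g(6)=3 → d
h(7)−u(20)=-13≡13 → n

hdn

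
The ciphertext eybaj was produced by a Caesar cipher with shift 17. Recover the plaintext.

nhkjs

e(4): 4−17=-13≡13 → n
y(24): 24−17=7 → h
b(1): 1−17=-16≡10 → k
a(0): 0−17=-17≡9 → j
j(9): 9−17=-8≡18 → s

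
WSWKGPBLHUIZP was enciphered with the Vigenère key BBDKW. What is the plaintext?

Repeat the key across the ciphertext: BBDKWBBDKWBBD
W(22)−B(1): 21 → V
S(18)−B(1): 17 → R
W(22)−D(3): 19 → T
K(10)−K(10): 0 → A
G(6)−W(22): -16≡10 → K
P(15)−B(1): 14 → O
B(1)−B(1): 0 → A
L(11)−D(3): 8 → I
H(7)−K(10): -3≡23 → X
U(20)−W(22): -2≡24 → Y
I(8)−B(1): 7 → H
Z(25)−B(1): 24 → Y
P(15)−D(3): 12 → M

VRTAKOAIXYHYM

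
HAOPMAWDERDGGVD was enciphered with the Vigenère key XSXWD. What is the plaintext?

KIRTJDEGIOGOJZA

Repeat the key across the ciphertext: XSXWDXSXWDXSXWD
H(7)−X(23): -16≡10 → K
A(0)−S(18): -18≡8 → I
O(14)−X(23): -9≡17 → R
P(15)−W(22): -7≡19 → T
M(12)−D(3): 9 → J
A(0)−X(23): -23≡3 → D
W(22)−S(18): 4 → E
D(3)−X(23): -20≡6 → G
E(4)−W(22): -18≡8 → I
R(17)−D(3): 14 → O
D(3)−X(23): -20≡6 → G
G(6)−S(18): -12≡14 → O
G(6)−X(23): -17≡9 → J
V(21)−W(22): -1≡25 → Z
D(3)−D(3): 0 → A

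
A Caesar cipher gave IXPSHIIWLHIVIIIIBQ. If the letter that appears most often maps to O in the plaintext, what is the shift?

The most frequent ciphertext letter is I (appears 8 times).
I is position 8; O is position 14.
Shift = -6≡20.

20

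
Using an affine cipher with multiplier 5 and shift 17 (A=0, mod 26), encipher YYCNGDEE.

HHBEVGLL

Y(24): 5·24+17=137≡7 → H
Y(24): 5·24+17=137≡7 → H
C(2): 5·2+17=27≡1 → B
N(13): 5·13+17=82≡4 → E
G(6): 5·6+17=47≡21 → V
D(3): 5·3+17=32≡6 → G
E(4): 5·4+17=37≡11 → L
E(4): 5·4+17=37≡11 → L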